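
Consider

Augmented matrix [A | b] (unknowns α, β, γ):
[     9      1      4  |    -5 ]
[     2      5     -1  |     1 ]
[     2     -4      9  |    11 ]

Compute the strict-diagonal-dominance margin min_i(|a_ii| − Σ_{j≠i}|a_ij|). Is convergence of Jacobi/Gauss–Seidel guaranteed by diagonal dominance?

2

row 1: |9| − (1+4) = 4
row 2: |5| − (2+1) = 2
row 3: |9| − (2+4) = 3
minimum over rows = 2 → strictly diagonally dominant (convergence guaranteed)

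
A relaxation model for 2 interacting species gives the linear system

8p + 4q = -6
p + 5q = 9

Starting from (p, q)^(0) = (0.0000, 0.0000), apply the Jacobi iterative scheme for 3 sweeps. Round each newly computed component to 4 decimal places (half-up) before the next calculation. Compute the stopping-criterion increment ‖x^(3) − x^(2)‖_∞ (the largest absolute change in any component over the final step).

Iteration 1:
  p = (-6 - (4)·0.0000) / (8) = -0.7500
  q = (9 - (1)·0.0000) / (5) = 1.8000
Iteration 2:
  p = (-6 - (4)·1.8000) / (8) = -1.6500
  q = (9 - (1)·-0.7500) / (5) = 1.9500
Iteration 3:
  p = (-6 - (4)·1.9500) / (8) = -1.7250
  q = (9 - (1)·-1.6500) / (5) = 2.1300
Change: (-0.0750, 0.1800) → max |·| = 0.1800

0.1800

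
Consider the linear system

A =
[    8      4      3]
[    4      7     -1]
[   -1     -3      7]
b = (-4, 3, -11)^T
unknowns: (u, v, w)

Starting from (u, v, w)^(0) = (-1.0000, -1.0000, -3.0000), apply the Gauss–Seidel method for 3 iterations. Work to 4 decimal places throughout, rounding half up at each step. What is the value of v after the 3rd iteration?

0.1448

Iteration 1:
  u = (-4 - (4)·-1.0000 - (3)·-3.0000) / (8) = 1.1250
  v = (3 - (4)·1.1250 - (-1)·-3.0000) / (7) = -0.6429
  w = (-11 - (-1)·1.1250 - (-3)·-0.6429) / (7) = -1.6862
Iteration 2:
  u = (-4 - (4)·-0.6429 - (3)·-1.6862) / (8) = 0.4538
  v = (3 - (4)·0.4538 - (-1)·-1.6862) / (7) = -0.0716
  w = (-11 - (-1)·0.4538 - (-3)·-0.0716) / (7) = -1.5373
Iteration 3:
  u = (-4 - (4)·-0.0716 - (3)·-1.5373) / (8) = 0.1123
  v = (3 - (4)·0.1123 - (-1)·-1.5373) / (7) = 0.1448
  w = (-11 - (-1)·0.1123 - (-3)·0.1448) / (7) = -1.4933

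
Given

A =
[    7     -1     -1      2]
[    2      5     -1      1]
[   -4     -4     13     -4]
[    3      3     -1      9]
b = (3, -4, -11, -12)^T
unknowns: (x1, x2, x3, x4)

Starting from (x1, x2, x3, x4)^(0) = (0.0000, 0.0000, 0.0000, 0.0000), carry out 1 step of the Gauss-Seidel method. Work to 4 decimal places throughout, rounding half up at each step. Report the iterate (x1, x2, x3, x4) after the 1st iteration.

Iteration 1:
  x1 = (3 - (-1)·0.0000 - (-1)·0.0000 - (2)·0.0000) / (7) = 0.4286
  x2 = (-4 - (2)·0.4286 - (-1)·0.0000 - (1)·0.0000) / (5) = -0.9714
  x3 = (-11 - (-4)·0.4286 - (-4)·-0.9714 - (-4)·0.0000) / (13) = -1.0132
  x4 = (-12 - (3)·0.4286 - (3)·-0.9714 - (-1)·-1.0132) / (9) = -1.2650

(0.4286, -0.9714, -1.0132, -1.2650)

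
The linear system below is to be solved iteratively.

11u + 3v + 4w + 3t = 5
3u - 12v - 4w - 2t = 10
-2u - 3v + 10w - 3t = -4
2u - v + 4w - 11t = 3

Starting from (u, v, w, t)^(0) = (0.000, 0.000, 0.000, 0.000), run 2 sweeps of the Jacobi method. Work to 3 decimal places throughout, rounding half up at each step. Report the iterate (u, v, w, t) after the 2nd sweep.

(0.902, -0.541, -0.641, -0.260)

Iteration 1:
  u = (5 - (3)·0.000 - (4)·0.000 - (3)·0.000) / (11) = 0.455
  v = (10 - (3)·0.000 - (-4)·0.000 - (-2)·0.000) / (-12) = -0.833
  w = (-4 - (-2)·0.000 - (-3)·0.000 - (-3)·0.000) / (10) = -0.400
  t = (3 - (2)·0.000 - (-1)·0.000 - (4)·0.000) / (-11) = -0.273
Iteration 2:
  u = (5 - (3)·-0.833 - (4)·-0.400 - (3)·-0.273) / (11) = 0.902
  v = (10 - (3)·0.455 - (-4)·-0.400 - (-2)·-0.273) / (-12) = -0.541
  w = (-4 - (-2)·0.455 - (-3)·-0.833 - (-3)·-0.273) / (10) = -0.641
  t = (3 - (2)·0.455 - (-1)·-0.833 - (4)·-0.400) / (-11) = -0.260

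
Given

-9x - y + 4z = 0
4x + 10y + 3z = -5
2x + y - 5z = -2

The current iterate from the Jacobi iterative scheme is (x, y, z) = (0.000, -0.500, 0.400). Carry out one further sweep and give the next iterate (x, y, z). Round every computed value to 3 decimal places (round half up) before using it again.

(0.233, -0.620, 0.300)

One sweep:
  x = (0 - (-1)·-0.500 - (4)·0.400) / (-9) = 0.233
  y = (-5 - (4)·0.000 - (3)·0.400) / (10) = -0.620
  z = (-2 - (2)·0.000 - (1)·-0.500) / (-5) = 0.300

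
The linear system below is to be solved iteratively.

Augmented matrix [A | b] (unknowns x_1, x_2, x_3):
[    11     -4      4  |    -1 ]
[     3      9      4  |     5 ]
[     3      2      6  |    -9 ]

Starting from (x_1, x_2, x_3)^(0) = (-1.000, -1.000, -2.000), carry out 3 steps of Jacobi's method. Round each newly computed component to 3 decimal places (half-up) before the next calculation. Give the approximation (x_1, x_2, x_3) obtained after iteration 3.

(0.996, 1.280, -2.153)

Iteration 1:
  x_1 = (-1 - (-4)·-1.000 - (4)·-2.000) / (11) = 0.273
  x_2 = (5 - (3)·-1.000 - (4)·-2.000) / (9) = 1.778
  x_3 = (-9 - (3)·-1.000 - (2)·-1.000) / (6) = -0.667
Iteration 2:
  x_1 = (-1 - (-4)·1.778 - (4)·-0.667) / (11) = 0.798
  x_2 = (5 - (3)·0.273 - (4)·-0.667) / (9) = 0.761
  x_3 = (-9 - (3)·0.273 - (2)·1.778) / (6) = -2.229
Iteration 3:
  x_1 = (-1 - (-4)·0.761 - (4)·-2.229) / (11) = 0.996
  x_2 = (5 - (3)·0.798 - (4)·-2.229) / (9) = 1.280
  x_3 = (-9 - (3)·0.798 - (2)·0.761) / (6) = -2.153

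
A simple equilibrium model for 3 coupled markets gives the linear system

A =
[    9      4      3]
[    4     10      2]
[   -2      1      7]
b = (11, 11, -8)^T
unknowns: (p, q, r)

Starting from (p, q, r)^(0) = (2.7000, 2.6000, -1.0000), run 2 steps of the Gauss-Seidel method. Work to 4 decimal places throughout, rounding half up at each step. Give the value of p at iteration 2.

Iteration 1:
  p = (11 - (4)·2.6000 - (3)·-1.0000) / (9) = 0.4000
  q = (11 - (4)·0.4000 - (2)·-1.0000) / (10) = 1.1400
  r = (-8 - (-2)·0.4000 - (1)·1.1400) / (7) = -1.1914
Iteration 2:
  p = (11 - (4)·1.1400 - (3)·-1.1914) / (9) = 1.1127
  q = (11 - (4)·1.1127 - (2)·-1.1914) / (10) = 0.8932
  r = (-8 - (-2)·1.1127 - (1)·0.8932) / (7) = -0.9525

1.1127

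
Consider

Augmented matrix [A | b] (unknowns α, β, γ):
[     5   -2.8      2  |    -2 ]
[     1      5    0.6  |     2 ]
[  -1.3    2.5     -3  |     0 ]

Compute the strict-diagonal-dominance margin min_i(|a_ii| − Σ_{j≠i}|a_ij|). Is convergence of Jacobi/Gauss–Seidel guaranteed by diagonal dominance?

row 1: |5| − (2.8+2) = 0.2
row 2: |5| − (1+0.6) = 3.4
row 3: |-3| − (1.3+2.5) = -0.8
minimum over rows = -0.8 → not strictly diagonally dominant

-0.8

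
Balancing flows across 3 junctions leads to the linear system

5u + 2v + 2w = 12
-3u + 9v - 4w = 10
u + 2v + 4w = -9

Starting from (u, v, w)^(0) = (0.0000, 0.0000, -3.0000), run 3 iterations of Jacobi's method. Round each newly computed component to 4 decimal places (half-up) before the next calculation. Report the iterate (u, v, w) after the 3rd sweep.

Iteration 1:
  u = (12 - (2)·0.0000 - (2)·-3.0000) / (5) = 3.6000
  v = (10 - (-3)·0.0000 - (-4)·-3.0000) / (9) = -0.2222
  w = (-9 - (1)·0.0000 - (2)·0.0000) / (4) = -2.2500
Iteration 2:
  u = (12 - (2)·-0.2222 - (2)·-2.2500) / (5) = 3.3889
  v = (10 - (-3)·3.6000 - (-4)·-2.2500) / (9) = 1.3111
  w = (-9 - (1)·3.6000 - (2)·-0.2222) / (4) = -3.0389
Iteration 3:
  u = (12 - (2)·1.3111 - (2)·-3.0389) / (5) = 3.0911
  v = (10 - (-3)·3.3889 - (-4)·-3.0389) / (9) = 0.8901
  w = (-9 - (1)·3.3889 - (2)·1.3111) / (4) = -3.7528

(3.0911, 0.8901, -3.7528)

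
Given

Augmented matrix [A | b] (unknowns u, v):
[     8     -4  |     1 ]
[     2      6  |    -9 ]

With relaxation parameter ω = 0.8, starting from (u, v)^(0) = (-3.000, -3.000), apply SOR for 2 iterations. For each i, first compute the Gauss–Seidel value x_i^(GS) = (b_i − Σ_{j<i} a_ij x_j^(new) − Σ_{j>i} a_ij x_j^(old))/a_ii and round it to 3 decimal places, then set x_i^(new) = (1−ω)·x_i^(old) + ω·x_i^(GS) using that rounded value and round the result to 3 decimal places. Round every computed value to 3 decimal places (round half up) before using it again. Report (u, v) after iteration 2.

Iteration 1:
  u: GS value = (1 - (-4)·-3.000) / (8) = -1.375;  u ← (1−ω)·-3.000 + ω·-1.375 = -1.700
  v: GS value = (-9 - (2)·-1.700) / (6) = -0.933;  v ← (1−ω)·-3.000 + ω·-0.933 = -1.346
Iteration 2:
  u: GS value = (1 - (-4)·-1.346) / (8) = -0.548;  u ← (1−ω)·-1.700 + ω·-0.548 = -0.778
  v: GS value = (-9 - (2)·-0.778) / (6) = -1.241;  v ← (1−ω)·-1.346 + ω·-1.241 = -1.262

(-0.778, -1.262)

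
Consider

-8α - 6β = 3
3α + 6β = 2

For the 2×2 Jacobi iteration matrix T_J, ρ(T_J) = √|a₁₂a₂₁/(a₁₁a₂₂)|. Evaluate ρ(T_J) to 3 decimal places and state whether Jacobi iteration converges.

a₁₂a₂₁/(a₁₁a₂₂) = (-6)·(3) / ((-8)·(6)) = 0.375000
ρ = √|0.375000| = √0.375000 = 0.612
ρ < 1, so Jacobi converges

0.612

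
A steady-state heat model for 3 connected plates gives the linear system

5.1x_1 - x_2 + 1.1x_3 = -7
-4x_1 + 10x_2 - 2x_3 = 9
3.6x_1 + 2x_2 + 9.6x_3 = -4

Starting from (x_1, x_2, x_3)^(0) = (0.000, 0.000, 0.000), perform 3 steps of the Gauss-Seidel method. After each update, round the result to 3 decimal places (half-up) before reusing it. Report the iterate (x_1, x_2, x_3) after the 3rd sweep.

(-1.297, 0.380, -0.009)

Iteration 1:
  x_1 = (-7 - (-1)·0.000 - (1.1)·0.000) / (5.1) = -1.373
  x_2 = (9 - (-4)·-1.373 - (-2)·0.000) / (10) = 0.351
  x_3 = (-4 - (3.6)·-1.373 - (2)·0.351) / (9.6) = 0.025
Iteration 2:
  x_1 = (-7 - (-1)·0.351 - (1.1)·0.025) / (5.1) = -1.309
  x_2 = (9 - (-4)·-1.309 - (-2)·0.025) / (10) = 0.381
  x_3 = (-4 - (3.6)·-1.309 - (2)·0.381) / (9.6) = -0.005
Iteration 3:
  x_1 = (-7 - (-1)·0.381 - (1.1)·-0.005) / (5.1) = -1.297
  x_2 = (9 - (-4)·-1.297 - (-2)·-0.005) / (10) = 0.380
  x_3 = (-4 - (3.6)·-1.297 - (2)·0.380) / (9.6) = -0.009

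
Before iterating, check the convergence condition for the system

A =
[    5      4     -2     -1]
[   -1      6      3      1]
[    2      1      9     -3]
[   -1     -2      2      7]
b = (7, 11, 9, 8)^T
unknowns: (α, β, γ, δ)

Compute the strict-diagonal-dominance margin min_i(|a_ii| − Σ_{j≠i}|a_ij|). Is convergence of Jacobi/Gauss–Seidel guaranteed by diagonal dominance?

-2

row 1: |5| − (4+2+1) = -2
row 2: |6| − (1+3+1) = 1
row 3: |9| − (2+1+3) = 3
row 4: |7| − (1+2+2) = 2
minimum over rows = -2 → not strictly diagonally dominant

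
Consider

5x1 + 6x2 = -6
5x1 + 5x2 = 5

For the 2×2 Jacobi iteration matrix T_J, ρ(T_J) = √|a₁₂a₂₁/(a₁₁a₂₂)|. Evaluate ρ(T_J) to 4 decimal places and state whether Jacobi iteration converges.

1.0954

a₁₂a₂₁/(a₁₁a₂₂) = (6)·(5) / ((5)·(5)) = 1.200000
ρ = √|1.200000| = √1.200000 = 1.0954
ρ > 1, so Jacobi diverges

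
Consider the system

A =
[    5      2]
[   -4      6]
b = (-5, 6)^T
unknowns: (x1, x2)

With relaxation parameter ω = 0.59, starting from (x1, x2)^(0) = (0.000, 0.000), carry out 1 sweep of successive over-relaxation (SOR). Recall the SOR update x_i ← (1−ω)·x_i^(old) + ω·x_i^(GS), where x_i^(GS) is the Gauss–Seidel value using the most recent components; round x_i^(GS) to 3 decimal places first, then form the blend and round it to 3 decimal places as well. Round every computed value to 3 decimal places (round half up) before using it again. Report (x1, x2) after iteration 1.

(-0.590, 0.358)

Iteration 1:
  x1: GS value = (-5 - (2)·0.000) / (5) = -1.000;  x1 ← (1−ω)·0.000 + ω·-1.000 = -0.590
  x2: GS value = (6 - (-4)·-0.590) / (6) = 0.607;  x2 ← (1−ω)·0.000 + ω·0.607 = 0.358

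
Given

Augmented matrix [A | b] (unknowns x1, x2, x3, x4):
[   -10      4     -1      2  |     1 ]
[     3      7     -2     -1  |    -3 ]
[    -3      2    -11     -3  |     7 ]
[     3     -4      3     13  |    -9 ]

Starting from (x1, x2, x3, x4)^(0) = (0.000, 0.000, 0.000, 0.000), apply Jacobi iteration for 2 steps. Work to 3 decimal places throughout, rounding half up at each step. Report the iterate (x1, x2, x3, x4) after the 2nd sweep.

Iteration 1:
  x1 = (1 - (4)·0.000 - (-1)·0.000 - (2)·0.000) / (-10) = -0.100
  x2 = (-3 - (3)·0.000 - (-2)·0.000 - (-1)·0.000) / (7) = -0.429
  x3 = (7 - (-3)·0.000 - (2)·0.000 - (-3)·0.000) / (-11) = -0.636
  x4 = (-9 - (3)·0.000 - (-4)·0.000 - (3)·0.000) / (13) = -0.692
Iteration 2:
  x1 = (1 - (4)·-0.429 - (-1)·-0.636 - (2)·-0.692) / (-10) = -0.346
  x2 = (-3 - (3)·-0.100 - (-2)·-0.636 - (-1)·-0.692) / (7) = -0.666
  x3 = (7 - (-3)·-0.100 - (2)·-0.429 - (-3)·-0.692) / (-11) = -0.498
  x4 = (-9 - (3)·-0.100 - (-4)·-0.429 - (3)·-0.636) / (13) = -0.654

(-0.346, -0.666, -0.498, -0.654)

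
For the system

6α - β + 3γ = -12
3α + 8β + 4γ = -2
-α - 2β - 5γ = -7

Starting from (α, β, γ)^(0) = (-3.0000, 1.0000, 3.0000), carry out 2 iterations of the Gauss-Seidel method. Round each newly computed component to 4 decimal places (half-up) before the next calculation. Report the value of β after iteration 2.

Iteration 1:
  α = (-12 - (-1)·1.0000 - (3)·3.0000) / (6) = -3.3333
  β = (-2 - (3)·-3.3333 - (4)·3.0000) / (8) = -0.5000
  γ = (-7 - (-1)·-3.3333 - (-2)·-0.5000) / (-5) = 2.2667
Iteration 2:
  α = (-12 - (-1)·-0.5000 - (3)·2.2667) / (6) = -3.2167
  β = (-2 - (3)·-3.2167 - (4)·2.2667) / (8) = -0.1771
  γ = (-7 - (-1)·-3.2167 - (-2)·-0.1771) / (-5) = 2.1142

-0.1771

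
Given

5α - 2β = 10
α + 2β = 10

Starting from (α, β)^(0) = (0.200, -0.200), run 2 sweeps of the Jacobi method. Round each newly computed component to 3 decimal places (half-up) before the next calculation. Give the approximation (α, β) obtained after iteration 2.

Iteration 1:
  α = (10 - (-2)·-0.200) / (5) = 1.920
  β = (10 - (1)·0.200) / (2) = 4.900
Iteration 2:
  α = (10 - (-2)·4.900) / (5) = 3.960
  β = (10 - (1)·1.920) / (2) = 4.040

(3.960, 4.040)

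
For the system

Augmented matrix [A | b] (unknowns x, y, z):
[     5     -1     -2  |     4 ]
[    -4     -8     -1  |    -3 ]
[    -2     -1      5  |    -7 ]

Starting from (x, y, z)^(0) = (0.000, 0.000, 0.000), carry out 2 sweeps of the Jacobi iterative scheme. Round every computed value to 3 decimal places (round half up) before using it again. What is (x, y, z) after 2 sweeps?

Iteration 1:
  x = (4 - (-1)·0.000 - (-2)·0.000) / (5) = 0.800
  y = (-3 - (-4)·0.000 - (-1)·0.000) / (-8) = 0.375
  z = (-7 - (-2)·0.000 - (-1)·0.000) / (5) = -1.400
Iteration 2:
  x = (4 - (-1)·0.375 - (-2)·-1.400) / (5) = 0.315
  y = (-3 - (-4)·0.800 - (-1)·-1.400) / (-8) = 0.150
  z = (-7 - (-2)·0.800 - (-1)·0.375) / (5) = -1.005

(0.315, 0.150, -1.005)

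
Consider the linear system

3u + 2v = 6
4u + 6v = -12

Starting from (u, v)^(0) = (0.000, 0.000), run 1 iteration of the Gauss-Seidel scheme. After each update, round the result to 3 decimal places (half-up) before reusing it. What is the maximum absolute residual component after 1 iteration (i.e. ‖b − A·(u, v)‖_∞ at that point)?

6.666

Iteration 1:
  u = (6 - (2)·0.000) / (3) = 2.000
  v = (-12 - (4)·2.000) / (6) = -3.333
Residual b − A·x = (6.666, -0.002); ∞-norm = 6.666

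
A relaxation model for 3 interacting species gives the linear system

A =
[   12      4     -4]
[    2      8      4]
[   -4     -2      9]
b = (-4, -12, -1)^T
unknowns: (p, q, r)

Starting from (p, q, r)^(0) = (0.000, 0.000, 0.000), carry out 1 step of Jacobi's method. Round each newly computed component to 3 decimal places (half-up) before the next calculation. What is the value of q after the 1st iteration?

-1.500

Iteration 1:
  p = (-4 - (4)·0.000 - (-4)·0.000) / (12) = -0.333
  q = (-12 - (2)·0.000 - (4)·0.000) / (8) = -1.500
  r = (-1 - (-4)·0.000 - (-2)·0.000) / (9) = -0.111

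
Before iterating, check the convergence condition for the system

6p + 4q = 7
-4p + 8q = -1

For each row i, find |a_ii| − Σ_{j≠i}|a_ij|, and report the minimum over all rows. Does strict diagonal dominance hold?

2

row 1: |6| − (4) = 2
row 2: |8| − (4) = 4
minimum over rows = 2 → strictly diagonally dominant (convergence guaranteed)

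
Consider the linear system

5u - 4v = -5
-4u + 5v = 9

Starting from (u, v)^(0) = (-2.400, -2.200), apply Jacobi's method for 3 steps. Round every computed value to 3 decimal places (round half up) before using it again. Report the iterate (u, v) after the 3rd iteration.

(-1.326, 0.923)

Iteration 1:
  u = (-5 - (-4)·-2.200) / (5) = -2.760
  v = (9 - (-4)·-2.400) / (5) = -0.120
Iteration 2:
  u = (-5 - (-4)·-0.120) / (5) = -1.096
  v = (9 - (-4)·-2.760) / (5) = -0.408
Iteration 3:
  u = (-5 - (-4)·-0.408) / (5) = -1.326
  v = (9 - (-4)·-1.096) / (5) = 0.923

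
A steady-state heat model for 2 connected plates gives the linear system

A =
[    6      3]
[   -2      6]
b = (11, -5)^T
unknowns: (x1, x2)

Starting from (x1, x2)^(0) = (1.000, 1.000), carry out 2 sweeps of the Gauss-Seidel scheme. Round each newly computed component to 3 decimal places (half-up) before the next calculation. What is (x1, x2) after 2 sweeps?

Iteration 1:
  x1 = (11 - (3)·1.000) / (6) = 1.333
  x2 = (-5 - (-2)·1.333) / (6) = -0.389
Iteration 2:
  x1 = (11 - (3)·-0.389) / (6) = 2.028
  x2 = (-5 - (-2)·2.028) / (6) = -0.157

(2.028, -0.157)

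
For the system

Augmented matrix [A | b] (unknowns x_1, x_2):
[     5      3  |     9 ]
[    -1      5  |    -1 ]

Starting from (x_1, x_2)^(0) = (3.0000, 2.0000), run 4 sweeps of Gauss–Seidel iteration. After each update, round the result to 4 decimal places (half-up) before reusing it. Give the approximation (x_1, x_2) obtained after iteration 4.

Iteration 1:
  x_1 = (9 - (3)·2.0000) / (5) = 0.6000
  x_2 = (-1 - (-1)·0.6000) / (5) = -0.0800
Iteration 2:
  x_1 = (9 - (3)·-0.0800) / (5) = 1.8480
  x_2 = (-1 - (-1)·1.8480) / (5) = 0.1696
Iteration 3:
  x_1 = (9 - (3)·0.1696) / (5) = 1.6982
  x_2 = (-1 - (-1)·1.6982) / (5) = 0.1396
Iteration 4:
  x_1 = (9 - (3)·0.1396) / (5) = 1.7162
  x_2 = (-1 - (-1)·1.7162) / (5) = 0.1432

(1.7162, 0.1432)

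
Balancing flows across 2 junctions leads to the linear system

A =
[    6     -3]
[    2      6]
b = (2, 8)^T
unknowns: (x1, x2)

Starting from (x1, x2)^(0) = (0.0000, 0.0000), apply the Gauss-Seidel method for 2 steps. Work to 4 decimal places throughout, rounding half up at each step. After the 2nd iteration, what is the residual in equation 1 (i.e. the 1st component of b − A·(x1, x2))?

-0.6109

Iteration 1:
  x1 = (2 - (-3)·0.0000) / (6) = 0.3333
  x2 = (8 - (2)·0.3333) / (6) = 1.2222
Iteration 2:
  x1 = (2 - (-3)·1.2222) / (6) = 0.9444
  x2 = (8 - (2)·0.9444) / (6) = 1.0185
Residual b − A·x = (-0.6109, 0.0002)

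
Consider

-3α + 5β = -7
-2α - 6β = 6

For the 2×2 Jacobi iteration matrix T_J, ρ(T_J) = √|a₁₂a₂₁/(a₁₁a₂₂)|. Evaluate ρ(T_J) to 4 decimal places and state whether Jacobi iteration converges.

a₁₂a₂₁/(a₁₁a₂₂) = (5)·(-2) / ((-3)·(-6)) = -0.555556
ρ = √|-0.555556| = √0.555556 = 0.7454
ρ < 1, so Jacobi converges

0.7454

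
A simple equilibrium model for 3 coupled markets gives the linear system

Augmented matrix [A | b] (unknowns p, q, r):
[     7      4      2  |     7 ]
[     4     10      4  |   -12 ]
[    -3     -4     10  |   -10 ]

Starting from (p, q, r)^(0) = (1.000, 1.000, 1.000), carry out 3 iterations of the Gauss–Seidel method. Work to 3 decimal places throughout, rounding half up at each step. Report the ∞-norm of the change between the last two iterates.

Iteration 1:
  p = (7 - (4)·1.000 - (2)·1.000) / (7) = 0.143
  q = (-12 - (4)·0.143 - (4)·1.000) / (10) = -1.657
  r = (-10 - (-3)·0.143 - (-4)·-1.657) / (10) = -1.620
Iteration 2:
  p = (7 - (4)·-1.657 - (2)·-1.620) / (7) = 2.410
  q = (-12 - (4)·2.410 - (4)·-1.620) / (10) = -1.516
  r = (-10 - (-3)·2.410 - (-4)·-1.516) / (10) = -0.883
Iteration 3:
  p = (7 - (4)·-1.516 - (2)·-0.883) / (7) = 2.119
  q = (-12 - (4)·2.119 - (4)·-0.883) / (10) = -1.694
  r = (-10 - (-3)·2.119 - (-4)·-1.694) / (10) = -1.042
Change: (-0.291, -0.178, -0.159) → max |·| = 0.291

0.291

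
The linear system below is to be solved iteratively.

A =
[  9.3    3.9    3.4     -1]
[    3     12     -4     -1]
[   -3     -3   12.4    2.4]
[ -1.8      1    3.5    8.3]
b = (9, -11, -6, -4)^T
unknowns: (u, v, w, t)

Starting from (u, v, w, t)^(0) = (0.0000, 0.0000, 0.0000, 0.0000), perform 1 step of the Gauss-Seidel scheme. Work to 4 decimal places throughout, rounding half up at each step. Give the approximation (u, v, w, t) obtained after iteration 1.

Iteration 1:
  u = (9 - (3.9)·0.0000 - (3.4)·0.0000 - (-1)·0.0000) / (9.3) = 0.9677
  v = (-11 - (3)·0.9677 - (-4)·0.0000 - (-1)·0.0000) / (12) = -1.1586
  w = (-6 - (-3)·0.9677 - (-3)·-1.1586 - (2.4)·0.0000) / (12.4) = -0.5301
  t = (-4 - (-1.8)·0.9677 - (1)·-1.1586 - (3.5)·-0.5301) / (8.3) = 0.0911

(0.9677, -1.1586, -0.5301, 0.0911)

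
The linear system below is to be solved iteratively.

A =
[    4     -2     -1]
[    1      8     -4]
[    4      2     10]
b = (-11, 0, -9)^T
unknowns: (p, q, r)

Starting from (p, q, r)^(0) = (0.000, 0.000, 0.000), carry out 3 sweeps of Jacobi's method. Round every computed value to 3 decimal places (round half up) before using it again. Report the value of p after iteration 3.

-2.753

Iteration 1:
  p = (-11 - (-2)·0.000 - (-1)·0.000) / (4) = -2.750
  q = (0 - (1)·0.000 - (-4)·0.000) / (8) = 0.000
  r = (-9 - (4)·0.000 - (2)·0.000) / (10) = -0.900
Iteration 2:
  p = (-11 - (-2)·0.000 - (-1)·-0.900) / (4) = -2.975
  q = (0 - (1)·-2.750 - (-4)·-0.900) / (8) = -0.106
  r = (-9 - (4)·-2.750 - (2)·0.000) / (10) = 0.200
Iteration 3:
  p = (-11 - (-2)·-0.106 - (-1)·0.200) / (4) = -2.753
  q = (0 - (1)·-2.975 - (-4)·0.200) / (8) = 0.472
  r = (-9 - (4)·-2.975 - (2)·-0.106) / (10) = 0.311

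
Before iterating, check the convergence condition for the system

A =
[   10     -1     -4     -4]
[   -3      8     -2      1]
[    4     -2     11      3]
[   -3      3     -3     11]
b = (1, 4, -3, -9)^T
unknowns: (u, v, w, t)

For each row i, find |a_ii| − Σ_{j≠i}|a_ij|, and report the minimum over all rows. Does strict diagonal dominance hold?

1

row 1: |10| − (1+4+4) = 1
row 2: |8| − (3+2+1) = 2
row 3: |11| − (4+2+3) = 2
row 4: |11| − (3+3+3) = 2
minimum over rows = 1 → strictly diagonally dominant (convergence guaranteed)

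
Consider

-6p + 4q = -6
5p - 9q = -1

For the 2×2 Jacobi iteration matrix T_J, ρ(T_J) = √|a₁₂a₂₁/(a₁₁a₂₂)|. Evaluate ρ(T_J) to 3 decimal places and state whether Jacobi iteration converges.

0.609

a₁₂a₂₁/(a₁₁a₂₂) = (4)·(5) / ((-6)·(-9)) = 0.370370
ρ = √|0.370370| = √0.370370 = 0.609
ρ < 1, so Jacobi converges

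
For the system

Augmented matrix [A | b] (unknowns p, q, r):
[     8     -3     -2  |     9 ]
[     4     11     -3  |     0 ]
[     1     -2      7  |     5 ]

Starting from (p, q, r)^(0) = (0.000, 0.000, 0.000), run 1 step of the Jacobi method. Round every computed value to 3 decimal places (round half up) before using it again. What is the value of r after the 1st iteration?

0.714

Iteration 1:
  p = (9 - (-3)·0.000 - (-2)·0.000) / (8) = 1.125
  q = (0 - (4)·0.000 - (-3)·0.000) / (11) = 0.000
  r = (5 - (1)·0.000 - (-2)·0.000) / (7) = 0.714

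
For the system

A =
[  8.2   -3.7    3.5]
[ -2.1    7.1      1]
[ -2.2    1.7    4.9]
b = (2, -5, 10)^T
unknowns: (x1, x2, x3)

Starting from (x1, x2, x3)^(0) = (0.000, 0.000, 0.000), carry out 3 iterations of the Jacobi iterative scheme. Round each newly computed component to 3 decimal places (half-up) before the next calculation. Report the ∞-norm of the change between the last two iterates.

0.459

Iteration 1:
  x1 = (2 - (-3.7)·0.000 - (3.5)·0.000) / (8.2) = 0.244
  x2 = (-5 - (-2.1)·0.000 - (1)·0.000) / (7.1) = -0.704
  x3 = (10 - (-2.2)·0.000 - (1.7)·0.000) / (4.9) = 2.041
Iteration 2:
  x1 = (2 - (-3.7)·-0.704 - (3.5)·2.041) / (8.2) = -0.945
  x2 = (-5 - (-2.1)·0.244 - (1)·2.041) / (7.1) = -0.920
  x3 = (10 - (-2.2)·0.244 - (1.7)·-0.704) / (4.9) = 2.395
Iteration 3:
  x1 = (2 - (-3.7)·-0.920 - (3.5)·2.395) / (8.2) = -1.193
  x2 = (-5 - (-2.1)·-0.945 - (1)·2.395) / (7.1) = -1.321
  x3 = (10 - (-2.2)·-0.945 - (1.7)·-0.920) / (4.9) = 1.936
Change: (-0.248, -0.401, -0.459) → max |·| = 0.459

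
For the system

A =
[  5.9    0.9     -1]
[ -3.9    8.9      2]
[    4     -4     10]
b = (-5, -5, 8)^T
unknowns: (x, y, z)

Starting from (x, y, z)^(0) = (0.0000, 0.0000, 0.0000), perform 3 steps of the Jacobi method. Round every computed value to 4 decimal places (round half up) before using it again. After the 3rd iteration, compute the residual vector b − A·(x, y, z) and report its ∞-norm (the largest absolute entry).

1.0220

Iteration 1:
  x = (-5 - (0.9)·0.0000 - (-1)·0.0000) / (5.9) = -0.8475
  y = (-5 - (-3.9)·0.0000 - (2)·0.0000) / (8.9) = -0.5618
  z = (8 - (4)·0.0000 - (-4)·0.0000) / (10) = 0.8000
Iteration 2:
  x = (-5 - (0.9)·-0.5618 - (-1)·0.8000) / (5.9) = -0.6262
  y = (-5 - (-3.9)·-0.8475 - (2)·0.8000) / (8.9) = -1.1129
  z = (8 - (4)·-0.8475 - (-4)·-0.5618) / (10) = 0.9143
Iteration 3:
  x = (-5 - (0.9)·-1.1129 - (-1)·0.9143) / (5.9) = -0.5227
  y = (-5 - (-3.9)·-0.6262 - (2)·0.9143) / (8.9) = -1.0417
  z = (8 - (4)·-0.6262 - (-4)·-1.1129) / (10) = 0.6053
Residual b − A·x = (-0.3732, 1.0220, -0.1290); ∞-norm = 1.0220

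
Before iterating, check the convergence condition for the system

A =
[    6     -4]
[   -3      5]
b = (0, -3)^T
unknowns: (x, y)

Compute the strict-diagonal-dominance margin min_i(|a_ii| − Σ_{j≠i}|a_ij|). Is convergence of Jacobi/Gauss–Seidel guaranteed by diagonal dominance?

row 1: |6| − (4) = 2
row 2: |5| − (3) = 2
minimum over rows = 2 → strictly diagonally dominant (convergence guaranteed)

2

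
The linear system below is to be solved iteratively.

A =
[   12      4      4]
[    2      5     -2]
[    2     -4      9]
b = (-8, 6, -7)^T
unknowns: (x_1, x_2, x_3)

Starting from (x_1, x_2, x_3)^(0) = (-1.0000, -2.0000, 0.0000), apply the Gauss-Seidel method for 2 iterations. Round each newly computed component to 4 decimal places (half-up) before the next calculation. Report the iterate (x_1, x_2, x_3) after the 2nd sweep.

(-0.9852, 1.4963, 0.1062)

Iteration 1:
  x_1 = (-8 - (4)·-2.0000 - (4)·0.0000) / (12) = 0.0000
  x_2 = (6 - (2)·0.0000 - (-2)·0.0000) / (5) = 1.2000
  x_3 = (-7 - (2)·0.0000 - (-4)·1.2000) / (9) = -0.2444
Iteration 2:
  x_1 = (-8 - (4)·1.2000 - (4)·-0.2444) / (12) = -0.9852
  x_2 = (6 - (2)·-0.9852 - (-2)·-0.2444) / (5) = 1.4963
  x_3 = (-7 - (2)·-0.9852 - (-4)·1.4963) / (9) = 0.1062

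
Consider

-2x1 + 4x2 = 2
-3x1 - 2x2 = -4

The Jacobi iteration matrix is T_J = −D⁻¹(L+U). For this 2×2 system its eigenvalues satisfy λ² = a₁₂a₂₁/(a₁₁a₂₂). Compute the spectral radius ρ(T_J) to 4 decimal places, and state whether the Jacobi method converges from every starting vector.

a₁₂a₂₁/(a₁₁a₂₂) = (4)·(-3) / ((-2)·(-2)) = -3.000000
ρ = √|-3.000000| = √3.000000 = 1.7321
ρ > 1, so Jacobi diverges

1.7321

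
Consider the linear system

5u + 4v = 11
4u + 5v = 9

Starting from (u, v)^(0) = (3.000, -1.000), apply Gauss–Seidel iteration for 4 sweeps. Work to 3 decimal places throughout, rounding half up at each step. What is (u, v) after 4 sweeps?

(2.344, -0.075)

Iteration 1:
  u = (11 - (4)·-1.000) / (5) = 3.000
  v = (9 - (4)·3.000) / (5) = -0.600
Iteration 2:
  u = (11 - (4)·-0.600) / (5) = 2.680
  v = (9 - (4)·2.680) / (5) = -0.344
Iteration 3:
  u = (11 - (4)·-0.344) / (5) = 2.475
  v = (9 - (4)·2.475) / (5) = -0.180
Iteration 4:
  u = (11 - (4)·-0.180) / (5) = 2.344
  v = (9 - (4)·2.344) / (5) = -0.075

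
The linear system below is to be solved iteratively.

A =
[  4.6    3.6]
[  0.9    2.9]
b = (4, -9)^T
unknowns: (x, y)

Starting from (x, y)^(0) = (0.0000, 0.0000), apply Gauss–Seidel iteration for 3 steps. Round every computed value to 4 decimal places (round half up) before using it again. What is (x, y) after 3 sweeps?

(4.1507, -4.3916)

Iteration 1:
  x = (4 - (3.6)·0.0000) / (4.6) = 0.8696
  y = (-9 - (0.9)·0.8696) / (2.9) = -3.3733
Iteration 2:
  x = (4 - (3.6)·-3.3733) / (4.6) = 3.5095
  y = (-9 - (0.9)·3.5095) / (2.9) = -4.1926
Iteration 3:
  x = (4 - (3.6)·-4.1926) / (4.6) = 4.1507
  y = (-9 - (0.9)·4.1507) / (2.9) = -4.3916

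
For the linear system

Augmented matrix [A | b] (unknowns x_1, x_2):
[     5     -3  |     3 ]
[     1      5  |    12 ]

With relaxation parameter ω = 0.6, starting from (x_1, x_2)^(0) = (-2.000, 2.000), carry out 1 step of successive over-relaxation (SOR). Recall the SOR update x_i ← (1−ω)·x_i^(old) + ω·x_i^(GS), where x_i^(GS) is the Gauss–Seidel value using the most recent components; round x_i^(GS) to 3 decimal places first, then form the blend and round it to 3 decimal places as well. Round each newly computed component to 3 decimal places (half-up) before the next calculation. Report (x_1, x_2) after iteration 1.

(0.280, 2.206)

Iteration 1:
  x_1: GS value = (3 - (-3)·2.000) / (5) = 1.800;  x_1 ← (1−ω)·-2.000 + ω·1.800 = 0.280
  x_2: GS value = (12 - (1)·0.280) / (5) = 2.344;  x_2 ← (1−ω)·2.000 + ω·2.344 = 2.206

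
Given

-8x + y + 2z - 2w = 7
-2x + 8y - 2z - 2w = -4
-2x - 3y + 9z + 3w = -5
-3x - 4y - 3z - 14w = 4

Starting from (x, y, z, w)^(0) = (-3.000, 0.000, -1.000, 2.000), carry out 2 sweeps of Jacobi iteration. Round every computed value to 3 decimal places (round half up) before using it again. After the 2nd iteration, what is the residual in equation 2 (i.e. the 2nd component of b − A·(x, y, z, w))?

Iteration 1:
  x = (7 - (1)·0.000 - (2)·-1.000 - (-2)·2.000) / (-8) = -1.625
  y = (-4 - (-2)·-3.000 - (-2)·-1.000 - (-2)·2.000) / (8) = -1.000
  z = (-5 - (-2)·-3.000 - (-3)·0.000 - (3)·2.000) / (9) = -1.889
  w = (4 - (-3)·-3.000 - (-4)·0.000 - (-3)·-1.000) / (-14) = 0.571
Iteration 2:
  x = (7 - (1)·-1.000 - (2)·-1.889 - (-2)·0.571) / (-8) = -1.615
  y = (-4 - (-2)·-1.625 - (-2)·-1.889 - (-2)·0.571) / (8) = -1.236
  z = (-5 - (-2)·-1.625 - (-3)·-1.000 - (3)·0.571) / (9) = -1.440
  w = (4 - (-3)·-1.625 - (-4)·-1.000 - (-3)·-1.889) / (-14) = 0.753
Residual b − A·x = (-0.298, 1.284, -1.237, 0.433)

1.284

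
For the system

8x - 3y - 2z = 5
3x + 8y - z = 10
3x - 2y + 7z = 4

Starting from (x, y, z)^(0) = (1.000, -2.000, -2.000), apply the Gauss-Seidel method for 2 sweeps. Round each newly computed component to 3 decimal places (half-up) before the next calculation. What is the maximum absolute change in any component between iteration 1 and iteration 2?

2.011

Iteration 1:
  x = (5 - (-3)·-2.000 - (-2)·-2.000) / (8) = -0.625
  y = (10 - (3)·-0.625 - (-1)·-2.000) / (8) = 1.234
  z = (4 - (3)·-0.625 - (-2)·1.234) / (7) = 1.192
Iteration 2:
  x = (5 - (-3)·1.234 - (-2)·1.192) / (8) = 1.386
  y = (10 - (3)·1.386 - (-1)·1.192) / (8) = 0.879
  z = (4 - (3)·1.386 - (-2)·0.879) / (7) = 0.229
Change: (2.011, -0.355, -0.963) → max |·| = 2.011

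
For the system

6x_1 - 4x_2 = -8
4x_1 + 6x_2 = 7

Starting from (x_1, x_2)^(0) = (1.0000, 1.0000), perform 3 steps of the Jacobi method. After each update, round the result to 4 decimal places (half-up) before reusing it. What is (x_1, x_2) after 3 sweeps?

(-0.2593, 1.8333)

Iteration 1:
  x_1 = (-8 - (-4)·1.0000) / (6) = -0.6667
  x_2 = (7 - (4)·1.0000) / (6) = 0.5000
Iteration 2:
  x_1 = (-8 - (-4)·0.5000) / (6) = -1.0000
  x_2 = (7 - (4)·-0.6667) / (6) = 1.6111
Iteration 3:
  x_1 = (-8 - (-4)·1.6111) / (6) = -0.2593
  x_2 = (7 - (4)·-1.0000) / (6) = 1.8333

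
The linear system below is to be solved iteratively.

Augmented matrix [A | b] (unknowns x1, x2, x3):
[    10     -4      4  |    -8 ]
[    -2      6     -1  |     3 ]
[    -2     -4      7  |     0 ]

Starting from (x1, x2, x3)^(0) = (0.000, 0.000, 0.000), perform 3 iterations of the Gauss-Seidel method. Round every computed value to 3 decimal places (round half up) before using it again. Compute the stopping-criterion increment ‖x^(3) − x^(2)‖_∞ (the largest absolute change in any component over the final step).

0.010

Iteration 1:
  x1 = (-8 - (-4)·0.000 - (4)·0.000) / (10) = -0.800
  x2 = (3 - (-2)·-0.800 - (-1)·0.000) / (6) = 0.233
  x3 = (0 - (-2)·-0.800 - (-4)·0.233) / (7) = -0.095
Iteration 2:
  x1 = (-8 - (-4)·0.233 - (4)·-0.095) / (10) = -0.669
  x2 = (3 - (-2)·-0.669 - (-1)·-0.095) / (6) = 0.261
  x3 = (0 - (-2)·-0.669 - (-4)·0.261) / (7) = -0.042
Iteration 3:
  x1 = (-8 - (-4)·0.261 - (4)·-0.042) / (10) = -0.679
  x2 = (3 - (-2)·-0.679 - (-1)·-0.042) / (6) = 0.267
  x3 = (0 - (-2)·-0.679 - (-4)·0.267) / (7) = -0.041
Change: (-0.010, 0.006, 0.001) → max |·| = 0.010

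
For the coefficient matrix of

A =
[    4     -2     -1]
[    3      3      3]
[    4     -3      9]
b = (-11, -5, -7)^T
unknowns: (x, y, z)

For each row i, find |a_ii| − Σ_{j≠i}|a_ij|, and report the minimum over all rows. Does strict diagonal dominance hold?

-3

row 1: |4| − (2+1) = 1
row 2: |3| − (3+3) = -3
row 3: |9| − (4+3) = 2
minimum over rows = -3 → not strictly diagonally dominant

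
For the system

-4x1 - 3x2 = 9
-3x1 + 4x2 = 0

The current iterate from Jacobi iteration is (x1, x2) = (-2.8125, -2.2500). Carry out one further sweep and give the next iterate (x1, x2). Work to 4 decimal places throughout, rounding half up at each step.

One sweep:
  x1 = (9 - (-3)·-2.2500) / (-4) = -0.5625
  x2 = (0 - (-3)·-2.8125) / (4) = -2.1094

(-0.5625, -2.1094)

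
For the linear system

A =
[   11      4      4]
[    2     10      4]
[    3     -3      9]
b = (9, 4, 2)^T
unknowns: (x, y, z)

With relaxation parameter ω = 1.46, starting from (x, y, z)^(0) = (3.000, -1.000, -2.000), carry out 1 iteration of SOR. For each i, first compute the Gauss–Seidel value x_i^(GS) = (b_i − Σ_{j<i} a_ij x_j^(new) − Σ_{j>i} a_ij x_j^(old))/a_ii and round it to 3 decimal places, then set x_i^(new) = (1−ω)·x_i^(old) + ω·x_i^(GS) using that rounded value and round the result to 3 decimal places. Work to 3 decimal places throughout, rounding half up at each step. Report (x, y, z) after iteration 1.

(1.407, 1.802, 1.437)

Iteration 1:
  x: GS value = (9 - (4)·-1.000 - (4)·-2.000) / (11) = 1.909;  x ← (1−ω)·3.000 + ω·1.909 = 1.407
  y: GS value = (4 - (2)·1.407 - (4)·-2.000) / (10) = 0.919;  y ← (1−ω)·-1.000 + ω·0.919 = 1.802
  z: GS value = (2 - (3)·1.407 - (-3)·1.802) / (9) = 0.354;  z ← (1−ω)·-2.000 + ω·0.354 = 1.437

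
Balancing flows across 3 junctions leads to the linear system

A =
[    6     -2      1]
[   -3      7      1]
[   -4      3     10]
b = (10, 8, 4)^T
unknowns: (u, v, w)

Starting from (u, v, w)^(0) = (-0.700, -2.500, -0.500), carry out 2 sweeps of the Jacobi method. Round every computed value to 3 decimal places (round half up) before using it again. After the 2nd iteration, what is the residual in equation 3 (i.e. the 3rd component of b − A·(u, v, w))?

2.138

Iteration 1:
  u = (10 - (-2)·-2.500 - (1)·-0.500) / (6) = 0.917
  v = (8 - (-3)·-0.700 - (1)·-0.500) / (7) = 0.914
  w = (4 - (-4)·-0.700 - (3)·-2.500) / (10) = 0.870
Iteration 2:
  u = (10 - (-2)·0.914 - (1)·0.870) / (6) = 1.826
  v = (8 - (-3)·0.917 - (1)·0.870) / (7) = 1.412
  w = (4 - (-4)·0.917 - (3)·0.914) / (10) = 0.493
Residual b − A·x = (1.375, 3.101, 2.138)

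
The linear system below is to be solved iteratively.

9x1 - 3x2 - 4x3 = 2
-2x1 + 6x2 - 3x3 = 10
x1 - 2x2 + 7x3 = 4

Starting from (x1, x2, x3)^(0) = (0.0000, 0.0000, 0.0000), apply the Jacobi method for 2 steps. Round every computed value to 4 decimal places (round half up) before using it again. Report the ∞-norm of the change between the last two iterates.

0.8095

Iteration 1:
  x1 = (2 - (-3)·0.0000 - (-4)·0.0000) / (9) = 0.2222
  x2 = (10 - (-2)·0.0000 - (-3)·0.0000) / (6) = 1.6667
  x3 = (4 - (1)·0.0000 - (-2)·0.0000) / (7) = 0.5714
Iteration 2:
  x1 = (2 - (-3)·1.6667 - (-4)·0.5714) / (9) = 1.0317
  x2 = (10 - (-2)·0.2222 - (-3)·0.5714) / (6) = 2.0264
  x3 = (4 - (1)·0.2222 - (-2)·1.6667) / (7) = 1.0159
Change: (0.8095, 0.3597, 0.4445) → max |·| = 0.8095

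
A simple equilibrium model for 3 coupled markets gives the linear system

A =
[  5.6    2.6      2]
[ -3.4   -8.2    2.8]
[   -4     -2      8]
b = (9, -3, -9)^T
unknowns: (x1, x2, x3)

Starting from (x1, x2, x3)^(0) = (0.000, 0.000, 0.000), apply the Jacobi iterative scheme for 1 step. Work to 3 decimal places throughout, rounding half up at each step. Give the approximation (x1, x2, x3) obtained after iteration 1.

Iteration 1:
  x1 = (9 - (2.6)·0.000 - (2)·0.000) / (5.6) = 1.607
  x2 = (-3 - (-3.4)·0.000 - (2.8)·0.000) / (-8.2) = 0.366
  x3 = (-9 - (-4)·0.000 - (-2)·0.000) / (8) = -1.125

(1.607, 0.366, -1.125)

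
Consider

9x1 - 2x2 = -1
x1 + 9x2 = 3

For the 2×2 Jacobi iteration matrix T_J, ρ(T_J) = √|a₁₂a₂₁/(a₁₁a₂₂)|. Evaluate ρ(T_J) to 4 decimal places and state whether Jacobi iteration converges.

a₁₂a₂₁/(a₁₁a₂₂) = (-2)·(1) / ((9)·(9)) = -0.024691
ρ = √|-0.024691| = √0.024691 = 0.1571
ρ < 1, so Jacobi converges

0.1571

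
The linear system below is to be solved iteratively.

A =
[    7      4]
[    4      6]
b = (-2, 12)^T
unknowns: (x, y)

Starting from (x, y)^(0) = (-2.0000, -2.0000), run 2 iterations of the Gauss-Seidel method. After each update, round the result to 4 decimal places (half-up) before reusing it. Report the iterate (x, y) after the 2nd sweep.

Iteration 1:
  x = (-2 - (4)·-2.0000) / (7) = 0.8571
  y = (12 - (4)·0.8571) / (6) = 1.4286
Iteration 2:
  x = (-2 - (4)·1.4286) / (7) = -1.1021
  y = (12 - (4)·-1.1021) / (6) = 2.7347

(-1.1021, 2.7347)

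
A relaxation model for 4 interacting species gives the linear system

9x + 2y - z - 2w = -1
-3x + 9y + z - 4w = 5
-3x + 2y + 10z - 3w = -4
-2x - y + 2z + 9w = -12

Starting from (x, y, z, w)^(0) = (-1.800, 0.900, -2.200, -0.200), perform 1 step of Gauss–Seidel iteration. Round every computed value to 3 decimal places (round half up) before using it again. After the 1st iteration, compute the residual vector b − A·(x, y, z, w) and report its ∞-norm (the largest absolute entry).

5.637

Iteration 1:
  x = (-1 - (2)·0.900 - (-1)·-2.200 - (-2)·-0.200) / (9) = -0.600
  y = (5 - (-3)·-0.600 - (1)·-2.200 - (-4)·-0.200) / (9) = 0.511
  z = (-4 - (-3)·-0.600 - (2)·0.511 - (-3)·-0.200) / (10) = -0.742
  w = (-12 - (-2)·-0.600 - (-1)·0.511 - (2)·-0.742) / (9) = -1.245
Residual b − A·x = (0.146, -5.637, -3.137, 0.000); ∞-norm = 5.637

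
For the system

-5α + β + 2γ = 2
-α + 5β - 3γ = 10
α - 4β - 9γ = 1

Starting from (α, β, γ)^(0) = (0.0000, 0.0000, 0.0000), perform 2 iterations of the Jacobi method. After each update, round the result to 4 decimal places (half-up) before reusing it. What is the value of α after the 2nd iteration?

-0.0444

Iteration 1:
  α = (2 - (1)·0.0000 - (2)·0.0000) / (-5) = -0.4000
  β = (10 - (-1)·0.0000 - (-3)·0.0000) / (5) = 2.0000
  γ = (1 - (1)·0.0000 - (-4)·0.0000) / (-9) = -0.1111
Iteration 2:
  α = (2 - (1)·2.0000 - (2)·-0.1111) / (-5) = -0.0444
  β = (10 - (-1)·-0.4000 - (-3)·-0.1111) / (5) = 1.8533
  γ = (1 - (1)·-0.4000 - (-4)·2.0000) / (-9) = -1.0444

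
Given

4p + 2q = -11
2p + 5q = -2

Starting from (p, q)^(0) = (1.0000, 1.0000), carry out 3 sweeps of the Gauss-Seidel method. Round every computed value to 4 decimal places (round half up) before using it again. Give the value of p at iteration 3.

-3.1900

Iteration 1:
  p = (-11 - (2)·1.0000) / (4) = -3.2500
  q = (-2 - (2)·-3.2500) / (5) = 0.9000
Iteration 2:
  p = (-11 - (2)·0.9000) / (4) = -3.2000
  q = (-2 - (2)·-3.2000) / (5) = 0.8800
Iteration 3:
  p = (-11 - (2)·0.8800) / (4) = -3.1900
  q = (-2 - (2)·-3.1900) / (5) = 0.8760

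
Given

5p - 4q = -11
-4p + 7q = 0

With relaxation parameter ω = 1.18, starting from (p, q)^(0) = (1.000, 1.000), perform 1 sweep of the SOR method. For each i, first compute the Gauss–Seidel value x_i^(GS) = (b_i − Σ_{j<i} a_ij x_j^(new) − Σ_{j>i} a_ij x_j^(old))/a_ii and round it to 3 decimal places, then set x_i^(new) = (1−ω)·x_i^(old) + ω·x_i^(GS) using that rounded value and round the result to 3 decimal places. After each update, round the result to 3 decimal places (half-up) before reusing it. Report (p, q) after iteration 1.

Iteration 1:
  p: GS value = (-11 - (-4)·1.000) / (5) = -1.400;  p ← (1−ω)·1.000 + ω·-1.400 = -1.832
  q: GS value = (0 - (-4)·-1.832) / (7) = -1.047;  q ← (1−ω)·1.000 + ω·-1.047 = -1.415

(-1.832, -1.415)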